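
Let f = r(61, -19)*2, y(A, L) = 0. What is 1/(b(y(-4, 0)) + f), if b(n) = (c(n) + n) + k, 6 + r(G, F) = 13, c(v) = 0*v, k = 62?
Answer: 1/76 ≈ 0.013158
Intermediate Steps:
c(v) = 0
r(G, F) = 7 (r(G, F) = -6 + 13 = 7)
b(n) = 62 + n (b(n) = (0 + n) + 62 = n + 62 = 62 + n)
f = 14 (f = 7*2 = 14)
1/(b(y(-4, 0)) + f) = 1/((62 + 0) + 14) = 1/(62 + 14) = 1/76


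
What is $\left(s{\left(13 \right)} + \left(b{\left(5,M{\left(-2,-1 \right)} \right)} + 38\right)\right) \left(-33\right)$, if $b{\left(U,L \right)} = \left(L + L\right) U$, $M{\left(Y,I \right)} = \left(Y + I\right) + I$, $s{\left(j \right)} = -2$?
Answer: $132$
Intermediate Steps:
$M{\left(Y,I \right)} = Y + 2 I$ ($M{\left(Y,I \right)} = \left(I + Y\right) + I = Y + 2 I$)
$b{\left(U,L \right)} = 2 L U$
$\left(s{\left(13 \right)} + \left(b{\left(5,M{\left(-2,-1 \right)} \right)} + 38\right)\right) \left(-33\right) = \left(-2 + \left(2 \left(-2 + 2 \left(-1\right)\right) 5 + 38\right)\right) \left(-33\right) = \left(-2 + \left(2 \left(-2 - 2\right) 5 + 38\right)\right) \left(-33\right) = \left(-2 + \left(2 \left(-4\right) 5 + 38\right)\right) \left(-33\right) = \left(-2 + \left(-40 + 38\right)\right) \left(-33\right) = \left(-2 - 2\right) \left(-33\right) = \left(-4\right) \left(-33\right) = 132$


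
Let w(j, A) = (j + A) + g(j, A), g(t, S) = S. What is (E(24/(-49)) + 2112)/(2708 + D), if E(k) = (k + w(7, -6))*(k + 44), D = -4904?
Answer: -1124351/1318149 ≈ -0.85298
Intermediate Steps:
w(j, A) = j + 2*A (w(j, A) = (j + A) + A = (A + j) + A = j + 2*A)
E(k) = (-5 + k)*(44 + k) (E(k) = (k + (7 + 2*(-6)))*(k + 44) = (k + (7 - 12))*(44 + k) = (k - 5)*(44 + k) = (-5 + k)*(44 + k))
(E(24/(-49)) + 2112)/(2708 + D) = ((-220 + (24/(-49))² + 39*(24/(-49))) + 2112)/(2708 - 4904) = ((-220 + (24*(-1/49))² + 39*(24*(-1/49))) + 2112)/(-2196) = ((-220 + (-24/49)² + 39*(-24/49)) + 2112)*(-1/2196) = ((-220 + 576/2401 - 936/49) + 2112)*(-1/2196) = (-573508/2401 + 2112)*(-1/2196) = (4497404/2401)*(-1/2196) = -1124351/1318149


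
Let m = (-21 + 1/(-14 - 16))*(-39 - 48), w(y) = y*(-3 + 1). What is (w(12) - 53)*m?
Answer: -1409023/10 ≈ -1.4090e+5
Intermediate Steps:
w(y) = -2*y (w(y) = y*(-2) = -2*y)
m = 18299/10 (m = (-21 + 1/(-30))*(-87) = (-21 - 1/30)*(-87) = -631/30*(-87) = 18299/10 ≈ 1829.9)
(w(12) - 53)*m = (-2*12 - 53)*(18299/10) = (-24 - 53)*(18299/10) = -77*18299/10 = -1409023/10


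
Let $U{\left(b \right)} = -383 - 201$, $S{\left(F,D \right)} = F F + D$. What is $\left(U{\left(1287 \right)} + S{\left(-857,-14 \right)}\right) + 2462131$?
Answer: $3195982$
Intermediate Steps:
$S{\left(F,D \right)} = D + F^{2}$ ($S{\left(F,D \right)} = F^{2} + D = D + F^{2}$)
$U{\left(b \right)} = -584$ ($U{\left(b \right)} = -383 - 201 = -584$)
$\left(U{\left(1287 \right)} + S{\left(-857,-14 \right)}\right) + 2462131 = \left(-584 - \left(14 - \left(-857\right)^{2}\right)\right) + 2462131 = \left(-584 + \left(-14 + 734449\right)\right) + 2462131 = \left(-584 + 734435\right) + 2462131 = 733851 + 2462131 = 3195982$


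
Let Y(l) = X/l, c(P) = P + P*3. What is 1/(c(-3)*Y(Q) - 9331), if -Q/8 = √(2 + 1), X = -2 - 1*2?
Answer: -9331/87067549 + 2*√3/87067549 ≈ -0.00010713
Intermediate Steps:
c(P) = 4*P (c(P) = P + 3*P = 4*P)
X = -4 (X = -2 - 2 = -4)
Q = -8*√3 (Q = -8*√(2 + 1) = -8*√3 ≈ -13.856)
Y(l) = -4/l
1/(c(-3)*Y(Q) - 9331) = 1/((4*(-3))*(-4*(-√3/24)) - 9331) = 1/(-(-48)*(-√3/24) - 9331) = 1/(-2*√3 - 9331) = 1/(-9331 - 2*√3)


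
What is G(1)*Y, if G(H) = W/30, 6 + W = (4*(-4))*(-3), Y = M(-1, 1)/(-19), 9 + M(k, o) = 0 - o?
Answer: 14/19 ≈ 0.73684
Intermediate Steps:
M(k, o) = -9 - o (M(k, o) = -9 + (0 - o) = -9 - o)
Y = 10/19 (Y = (-9 - 1*1)/(-19) = (-9 - 1)*(-1/19) = -10*(-1/19) = 10/19 ≈ 0.52632)
W = 42 (W = -6 + (4*(-4))*(-3) = -6 - 16*(-3) = -6 + 48 = 42)
G(H) = 7/5 (G(H) = 42/30 = 42*(1/30) = 7/5)
G(1)*Y = (7/5)*(10/19) = 14/19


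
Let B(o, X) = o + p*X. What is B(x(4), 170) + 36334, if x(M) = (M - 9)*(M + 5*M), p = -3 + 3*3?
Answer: 37234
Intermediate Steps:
p = 6 (p = -3 + 9 = 6)
x(M) = 6*M*(-9 + M) (x(M) = (-9 + M)*(6*M) = 6*M*(-9 + M))
B(o, X) = o + 6*X
B(x(4), 170) + 36334 = (6*4*(-9 + 4) + 6*170) + 36334 = (6*4*(-5) + 1020) + 36334 = (-120 + 1020) + 36334 = 900 + 36334 = 37234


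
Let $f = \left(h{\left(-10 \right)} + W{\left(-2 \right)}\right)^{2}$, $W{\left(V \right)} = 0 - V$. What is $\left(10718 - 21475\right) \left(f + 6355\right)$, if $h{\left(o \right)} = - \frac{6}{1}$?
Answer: $-68532847$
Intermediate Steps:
$h{\left(o \right)} = -6$ ($h{\left(o \right)} = \left(-6\right) 1 = -6$)
$W{\left(V \right)} = - V$
$f = 16$ ($f = \left(-6 - -2\right)^{2} = \left(-6 + 2\right)^{2} = \left(-4\right)^{2} = 16$)
$\left(10718 - 21475\right) \left(f + 6355\right) = \left(10718 - 21475\right) \left(16 + 6355\right) = \left(-10757\right) 6371 = -68532847$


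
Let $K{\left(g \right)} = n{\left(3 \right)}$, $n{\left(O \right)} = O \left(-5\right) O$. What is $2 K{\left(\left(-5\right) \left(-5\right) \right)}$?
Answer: $-90$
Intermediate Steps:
$n{\left(O \right)} = - 5 O^{2}$ ($n{\left(O \right)} = - 5 O O = - 5 O^{2}$)
$K{\left(g \right)} = -45$ ($K{\left(g \right)} = - 5 \cdot 3^{2} = \left(-5\right) 9 = -45$)
$2 K{\left(\left(-5\right) \left(-5\right) \right)} = 2 \left(-45\right) = -90$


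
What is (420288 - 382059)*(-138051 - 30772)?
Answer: -6453934467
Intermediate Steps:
(420288 - 382059)*(-138051 - 30772) = 38229*(-168823) = -6453934467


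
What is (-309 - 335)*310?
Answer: -199640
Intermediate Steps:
(-309 - 335)*310 = -644*310 = -199640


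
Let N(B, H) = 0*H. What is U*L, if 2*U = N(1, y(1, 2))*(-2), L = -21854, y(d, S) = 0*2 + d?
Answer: 0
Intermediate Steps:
y(d, S) = d (y(d, S) = 0 + d = d)
N(B, H) = 0
U = 0 (U = (0*(-2))/2 = (½)*0 = 0)
U*L = 0*(-21854) = 0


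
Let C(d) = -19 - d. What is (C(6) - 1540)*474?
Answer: -741810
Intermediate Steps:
(C(6) - 1540)*474 = ((-19 - 1*6) - 1540)*474 = ((-19 - 6) - 1540)*474 = (-25 - 1540)*474 = -1565*474 = -741810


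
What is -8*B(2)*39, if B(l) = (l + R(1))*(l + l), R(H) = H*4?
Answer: -7488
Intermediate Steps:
R(H) = 4*H
B(l) = 2*l*(4 + l) (B(l) = (l + 4*1)*(l + l) = (l + 4)*(2*l) = (4 + l)*(2*l) = 2*l*(4 + l))
-8*B(2)*39 = -16*2*(4 + 2)*39 = -16*2*6*39 = -8*24*39 = -192*39 = -7488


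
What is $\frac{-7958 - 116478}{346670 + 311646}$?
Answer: $- \frac{31109}{164579} \approx -0.18902$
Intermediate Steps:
$\frac{-7958 - 116478}{346670 + 311646} = - \frac{124436}{658316} = \left(-124436\right) \frac{1}{658316} = - \frac{31109}{164579}$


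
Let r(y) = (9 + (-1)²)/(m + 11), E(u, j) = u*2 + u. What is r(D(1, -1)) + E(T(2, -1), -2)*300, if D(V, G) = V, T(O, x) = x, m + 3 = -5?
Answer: -2690/3 ≈ -896.67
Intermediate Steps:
m = -8 (m = -3 - 5 = -8)
E(u, j) = 3*u (E(u, j) = 2*u + u = 3*u)
r(y) = 10/3 (r(y) = (9 + (-1)²)/(-8 + 11) = (9 + 1)/3 = 10*(⅓) = 10/3)
r(D(1, -1)) + E(T(2, -1), -2)*300 = 10/3 + (3*(-1))*300 = 10/3 - 3*300 = 10/3 - 900 = -2690/3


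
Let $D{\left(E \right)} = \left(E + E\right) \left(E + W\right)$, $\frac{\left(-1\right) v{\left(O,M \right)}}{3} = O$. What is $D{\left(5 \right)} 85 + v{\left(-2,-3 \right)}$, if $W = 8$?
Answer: $11056$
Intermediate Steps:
$v{\left(O,M \right)} = - 3 O$
$D{\left(E \right)} = 2 E \left(8 + E\right)$ ($D{\left(E \right)} = \left(E + E\right) \left(E + 8\right) = 2 E \left(8 + E\right)$)
$D{\left(5 \right)} 85 + v{\left(-2,-3 \right)} = 2 \cdot 5 \left(8 + 5\right) 85 - -6 = 2 \cdot 5 \cdot 13 \cdot 85 + 6 = 130 \cdot 85 + 6 = 11050 + 6 = 11056$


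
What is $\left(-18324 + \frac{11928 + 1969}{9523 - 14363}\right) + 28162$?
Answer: $\frac{47602023}{4840} \approx 9835.1$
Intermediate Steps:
$\left(-18324 + \frac{11928 + 1969}{9523 - 14363}\right) + 28162 = \left(-18324 + \frac{13897}{-4840}\right) + 28162 = \left(-18324 + 13897 \left(- \frac{1}{4840}\right)\right) + 28162 = \left(-18324 - \frac{13897}{4840}\right) + 28162 = - \frac{88702057}{4840} + 28162 = \frac{47602023}{4840}$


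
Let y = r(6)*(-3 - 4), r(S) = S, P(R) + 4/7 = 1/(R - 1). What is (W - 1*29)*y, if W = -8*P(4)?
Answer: 1138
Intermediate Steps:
P(R) = -4/7 + 1/(-1 + R) (P(R) = -4/7 + 1/(R - 1) = -4/7 + 1/(-1 + R))
W = 40/21 (W = -8*(11 - 4*4)/(7*(-1 + 4)) = -8*(11 - 16)/(7*3) = -8*(-5)/(7*3) = -8*(-5/21) = 40/21 ≈ 1.9048)
y = -42 (y = 6*(-3 - 4) = 6*(-7) = -42)
(W - 1*29)*y = (40/21 - 1*29)*(-42) = (40/21 - 29)*(-42) = -569/21*(-42) = 1138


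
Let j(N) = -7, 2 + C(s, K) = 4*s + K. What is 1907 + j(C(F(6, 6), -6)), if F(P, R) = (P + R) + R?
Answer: 1900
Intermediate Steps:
F(P, R) = P + 2*R
C(s, K) = -2 + K + 4*s (C(s, K) = -2 + (4*s + K) = -2 + (K + 4*s) = -2 + K + 4*s)
1907 + j(C(F(6, 6), -6)) = 1907 - 7 = 1900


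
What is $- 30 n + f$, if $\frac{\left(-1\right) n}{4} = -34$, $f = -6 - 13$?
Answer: $-4099$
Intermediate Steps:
$f = -19$ ($f = -6 - 13 = -19$)
$n = 136$ ($n = \left(-4\right) \left(-34\right) = 136$)
$- 30 n + f = \left(-30\right) 136 - 19 = -4080 - 19 = -4099$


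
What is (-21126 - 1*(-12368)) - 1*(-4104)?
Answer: -4654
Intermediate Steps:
(-21126 - 1*(-12368)) - 1*(-4104) = (-21126 + 12368) + 4104 = -8758 + 4104 = -4654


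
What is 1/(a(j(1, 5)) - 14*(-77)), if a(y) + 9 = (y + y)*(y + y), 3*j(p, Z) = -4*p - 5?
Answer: 1/1105 ≈ 0.00090498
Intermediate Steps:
j(p, Z) = -5/3 - 4*p/3 (j(p, Z) = (-4*p - 5)/3 = (-5 - 4*p)/3 = -5/3 - 4*p/3)
a(y) = -9 + 4*y² (a(y) = -9 + (y + y)*(y + y) = -9 + (2*y)*(2*y) = -9 + 4*y²)
1/(a(j(1, 5)) - 14*(-77)) = 1/((-9 + 4*(-5/3 - 4/3*1)²) - 14*(-77)) = 1/((-9 + 4*(-5/3 - 4/3)²) + 1078) = 1/((-9 + 4*(-3)²) + 1078) = 1/((-9 + 4*9) + 1078) = 1/((-9 + 36) + 1078) = 1/(27 + 1078) = 1/1105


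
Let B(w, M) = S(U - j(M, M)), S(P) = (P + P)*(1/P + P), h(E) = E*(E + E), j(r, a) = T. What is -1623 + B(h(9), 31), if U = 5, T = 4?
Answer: -1619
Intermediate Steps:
j(r, a) = 4
h(E) = 2*E² (h(E) = E*(2*E) = 2*E²)
S(P) = 2*P*(P + 1/P) (S(P) = (2*P)*(P + 1/P) = 2*P*(P + 1/P))
B(w, M) = 4 (B(w, M) = 2 + 2*(5 - 1*4)² = 2 + 2*(5 - 4)² = 2 + 2*1² = 2 + 2*1 = 2 + 2 = 4)
-1623 + B(h(9), 31) = -1623 + 4 = -1619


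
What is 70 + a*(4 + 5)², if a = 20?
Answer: 1690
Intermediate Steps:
70 + a*(4 + 5)² = 70 + 20*(4 + 5)² = 70 + 20*9² = 70 + 20*81 = 70 + 1620 = 1690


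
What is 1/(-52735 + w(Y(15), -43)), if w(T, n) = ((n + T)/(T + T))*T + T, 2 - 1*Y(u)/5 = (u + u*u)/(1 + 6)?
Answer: -14/741981 ≈ -1.8868e-5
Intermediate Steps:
Y(u) = 10 - 5*u/7 - 5*u²/7 (Y(u) = 10 - 5*(u + u*u)/(1 + 6) = 10 - 5*(u + u²)/7 = 10 - 5*(u/7 + u²/7) = 10 + (-5*u/7 - 5*u²/7) = 10 - 5*u/7 - 5*u²/7)
w(T, n) = n/2 + 3*T/2 (w(T, n) = ((T + n)/((2*T)))*T + T = ((T + n)*(1/(2*T)))*T + T = ((T + n)/(2*T))*T + T = (T/2 + n/2) + T = n/2 + 3*T/2)
1/(-52735 + w(Y(15), -43)) = 1/(-52735 + ((½)*(-43) + 3*(10 - 5/7*15 - 5/7*15²)/2)) = 1/(-52735 + (-43/2 + 3*(10 - 75/7 - 5/7*225)/2)) = 1/(-52735 + (-43/2 + 3*(10 - 75/7 - 1125/7)/2)) = 1/(-52735 + (-43/2 + (3/2)*(-1130/7))) = 1/(-52735 + (-43/2 - 1695/7)) = 1/(-52735 - 3691/14) = 1/(-741981/14) = -14/741981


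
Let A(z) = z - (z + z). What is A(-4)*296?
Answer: 1184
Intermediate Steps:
A(z) = -z (A(z) = z - 2*z = -z)
A(-4)*296 = -1*(-4)*296 = 4*296 = 1184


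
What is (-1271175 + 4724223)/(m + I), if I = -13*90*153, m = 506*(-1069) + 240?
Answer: -863262/179921 ≈ -4.7980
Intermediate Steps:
m = -540674 (m = -540914 + 240 = -540674)
I = -179010 (I = -1170*153 = -179010)
(-1271175 + 4724223)/(m + I) = (-1271175 + 4724223)/(-540674 - 179010) = 3453048/(-719684) = 3453048*(-1/719684) = -863262/179921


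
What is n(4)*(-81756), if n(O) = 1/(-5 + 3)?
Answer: 40878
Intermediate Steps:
n(O) = -1/2 (n(O) = 1/(-2) = -1/2)
n(4)*(-81756) = -1/2*(-81756) = 40878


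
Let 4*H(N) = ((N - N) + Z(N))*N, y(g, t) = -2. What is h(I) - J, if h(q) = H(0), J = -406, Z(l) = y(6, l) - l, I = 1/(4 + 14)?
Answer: 406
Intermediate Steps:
I = 1/18 ≈ 0.055556
Z(l) = -2 - l
H(N) = N*(-2 - N)/4 (H(N) = (((N - N) + (-2 - N))*N)/4 = ((0 + (-2 - N))*N)/4 = ((-2 - N)*N)/4 = (N*(-2 - N))/4 = N*(-2 - N)/4)
h(q) = 0 (h(q) = -¼*0*(2 + 0) = -¼*0*2 = 0)
h(I) - J = 0 - 1*(-406) = 0 + 406 = 406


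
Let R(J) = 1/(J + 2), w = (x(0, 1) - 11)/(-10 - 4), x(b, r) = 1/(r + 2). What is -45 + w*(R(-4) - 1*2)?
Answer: -985/21 ≈ -46.905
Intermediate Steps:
x(b, r) = 1/(2 + r)
w = 16/21 (w = (1/(2 + 1) - 11)/(-10 - 4) = (1/3 - 11)/(-14) = (⅓ - 11)*(-1/14) = -32/3*(-1/14) = 16/21 ≈ 0.76190)
R(J) = 1/(2 + J)
-45 + w*(R(-4) - 1*2) = -45 + 16*(1/(2 - 4) - 1*2)/21 = -45 + 16*(1/(-2) - 2)/21 = -45 + 16*(-½ - 2)/21 = -45 + (16/21)*(-5/2) = -45 - 40/21 = -985/21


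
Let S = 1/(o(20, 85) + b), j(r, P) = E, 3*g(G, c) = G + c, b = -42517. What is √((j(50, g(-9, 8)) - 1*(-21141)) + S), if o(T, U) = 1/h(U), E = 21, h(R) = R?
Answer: √69097057852690698/1806972 ≈ 145.47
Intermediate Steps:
g(G, c) = G/3 + c/3 (g(G, c) = (G + c)/3 = G/3 + c/3)
o(T, U) = 1/U
j(r, P) = 21
S = -85/3613944 (S = 1/(1/85 - 42517) = 1/(-3613944/85) = -85/3613944 ≈ -2.3520e-5)
√((j(50, g(-9, 8)) - 1*(-21141)) + S) = √((21 - 1*(-21141)) - 85/3613944) = √((21 + 21141) - 85/3613944) = √(21162 - 85/3613944) = √(76478282843/3613944) = √69097057852690698/1806972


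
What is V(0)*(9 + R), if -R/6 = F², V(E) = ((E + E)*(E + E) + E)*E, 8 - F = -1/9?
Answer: 0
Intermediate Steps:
F = 73/9 (F = 8 - (-1)/9 = 8 - 1*(-⅑) = 8 + ⅑ = 73/9 ≈ 8.1111)
V(E) = E*(E + 4*E²) (V(E) = ((2*E)*(2*E) + E)*E = (4*E² + E)*E = (E + 4*E²)*E = E*(E + 4*E²))
R = -10658/27 (R = -6*(73/9)² = -6*5329/81 = -10658/27 ≈ -394.74)
V(0)*(9 + R) = (0²*(1 + 4*0))*(9 - 10658/27) = (0*(1 + 0))*(-10415/27) = (0*1)*(-10415/27) = 0*(-10415/27) = 0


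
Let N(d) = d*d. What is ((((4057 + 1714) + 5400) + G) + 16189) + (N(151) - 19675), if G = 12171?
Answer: 42657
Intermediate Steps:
N(d) = d²
((((4057 + 1714) + 5400) + G) + 16189) + (N(151) - 19675) = ((((4057 + 1714) + 5400) + 12171) + 16189) + (151² - 19675) = (((5771 + 5400) + 12171) + 16189) + (22801 - 19675) = ((11171 + 12171) + 16189) + 3126 = (23342 + 16189) + 3126 = 39531 + 3126 = 42657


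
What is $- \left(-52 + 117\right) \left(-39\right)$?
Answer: $2535$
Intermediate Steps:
$- \left(-52 + 117\right) \left(-39\right) = - 65 \left(-39\right) = \left(-1\right) \left(-2535\right) = 2535$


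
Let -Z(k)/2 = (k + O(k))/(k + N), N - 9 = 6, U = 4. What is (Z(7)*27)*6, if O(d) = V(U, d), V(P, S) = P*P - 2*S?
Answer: -1458/11 ≈ -132.55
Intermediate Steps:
N = 15 (N = 9 + 6 = 15)
V(P, S) = P² - 2*S
O(d) = 16 - 2*d (O(d) = 4² - 2*d = 16 - 2*d)
Z(k) = -2*(16 - k)/(15 + k) (Z(k) = -2*(k + (16 - 2*k))/(k + 15) = -2*(16 - k)/(15 + k))
(Z(7)*27)*6 = ((2*(-16 + 7)/(15 + 7))*27)*6 = ((2*(-9)/22)*27)*6 = ((2*(1/22)*(-9))*27)*6 = -9/11*27*6 = -243/11*6 = -1458/11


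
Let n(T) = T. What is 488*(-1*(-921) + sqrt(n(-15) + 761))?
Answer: 449448 + 488*sqrt(746) ≈ 4.6278e+5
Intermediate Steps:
488*(-1*(-921) + sqrt(n(-15) + 761)) = 488*(-1*(-921) + sqrt(-15 + 761)) = 488*(921 + sqrt(746)) = 449448 + 488*sqrt(746)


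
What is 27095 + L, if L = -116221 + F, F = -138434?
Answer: -227560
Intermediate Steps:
L = -254655 (L = -116221 - 138434 = -254655)
27095 + L = 27095 - 254655 = -227560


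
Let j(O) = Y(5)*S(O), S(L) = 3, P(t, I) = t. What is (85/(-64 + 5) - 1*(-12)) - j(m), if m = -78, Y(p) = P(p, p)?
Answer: -262/59 ≈ -4.4407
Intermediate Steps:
Y(p) = p
j(O) = 15 (j(O) = 5*3 = 15)
(85/(-64 + 5) - 1*(-12)) - j(m) = (85/(-64 + 5) - 1*(-12)) - 1*15 = (85/(-59) + 12) - 15 = (85*(-1/59) + 12) - 15 = (-85/59 + 12) - 15 = 623/59 - 15 = -262/59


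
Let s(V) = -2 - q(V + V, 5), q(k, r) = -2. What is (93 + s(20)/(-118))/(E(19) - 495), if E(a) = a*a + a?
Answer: -93/115 ≈ -0.80870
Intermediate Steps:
s(V) = 0 (s(V) = -2 - 1*(-2) = -2 + 2 = 0)
E(a) = a + a² (E(a) = a² + a = a + a²)
(93 + s(20)/(-118))/(E(19) - 495) = (93 + 0/(-118))/(19*(1 + 19) - 495) = (93 + 0*(-1/118))/(19*20 - 495) = (93 + 0)/(380 - 495) = 93/(-115) = 93*(-1/115) = -93/115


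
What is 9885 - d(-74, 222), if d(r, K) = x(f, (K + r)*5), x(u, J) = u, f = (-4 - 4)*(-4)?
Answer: 9853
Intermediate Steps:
f = 32 (f = -8*(-4) = 32)
d(r, K) = 32
9885 - d(-74, 222) = 9885 - 1*32 = 9885 - 32 = 9853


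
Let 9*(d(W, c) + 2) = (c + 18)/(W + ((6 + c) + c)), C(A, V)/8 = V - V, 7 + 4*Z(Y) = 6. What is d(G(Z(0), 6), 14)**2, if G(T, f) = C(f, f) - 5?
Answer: 240100/68121 ≈ 3.5246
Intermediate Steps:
Z(Y) = -1/4 (Z(Y) = -7/4 + (1/4)*6 = -7/4 + 3/2 = -1/4)
C(A, V) = 0 (C(A, V) = 8*(V - V) = 8*0 = 0)
G(T, f) = -5 (G(T, f) = 0 - 5 = -5)
d(W, c) = -2 + (18 + c)/(9*(6 + W + 2*c)) (d(W, c) = -2 + ((c + 18)/(W + ((6 + c) + c)))/9 = -2 + ((18 + c)/(W + (6 + 2*c)))/9 = -2 + ((18 + c)/(6 + W + 2*c))/9 = -2 + (18 + c)/(9*(6 + W + 2*c)))
d(G(Z(0), 6), 14)**2 = ((-90 - 35*14 - 18*(-5))/(9*(6 - 5 + 2*14)))**2 = ((-90 - 490 + 90)/(9*(6 - 5 + 28)))**2 = ((1/9)*(-490)/29)**2 = ((1/9)*(1/29)*(-490))**2 = (-490/261)**2 = 240100/68121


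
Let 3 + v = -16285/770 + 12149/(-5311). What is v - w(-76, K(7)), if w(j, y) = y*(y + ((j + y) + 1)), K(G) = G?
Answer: 327618183/817894 ≈ 400.56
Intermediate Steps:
v = -21622555/817894 (v = -3 + (-16285/770 + 12149/(-5311)) = -3 + (-16285*1/770 + 12149*(-1/5311)) = -3 + (-3257/154 - 12149/5311) = -3 - 19168873/817894 = -21622555/817894 ≈ -26.437)
w(j, y) = y*(1 + j + 2*y) (w(j, y) = y*(y + (1 + j + y)) = y*(1 + j + 2*y))
v - w(-76, K(7)) = -21622555/817894 - 7*(1 - 76 + 2*7) = -21622555/817894 - 7*(1 - 76 + 14) = -21622555/817894 - 7*(-61) = -21622555/817894 - 1*(-427) = -21622555/817894 + 427 = 327618183/817894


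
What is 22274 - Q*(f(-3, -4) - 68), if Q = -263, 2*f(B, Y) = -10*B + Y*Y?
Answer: 10439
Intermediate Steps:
f(B, Y) = Y²/2 - 5*B (f(B, Y) = (-10*B + Y*Y)/2 = (-10*B + Y²)/2 = (Y² - 10*B)/2 = Y²/2 - 5*B)
22274 - Q*(f(-3, -4) - 68) = 22274 - (-263)*(((½)*(-4)² - 5*(-3)) - 68) = 22274 - (-263)*(((½)*16 + 15) - 68) = 22274 - (-263)*((8 + 15) - 68) = 22274 - (-263)*(23 - 68) = 22274 - (-263)*(-45) = 22274 - 1*11835 = 22274 - 11835 = 10439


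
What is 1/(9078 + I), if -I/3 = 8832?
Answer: -1/17418 ≈ -5.7412e-5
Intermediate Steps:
I = -26496 (I = -3*8832 = -26496)
1/(9078 + I) = 1/(9078 - 26496) = 1/(-17418) = -1/17418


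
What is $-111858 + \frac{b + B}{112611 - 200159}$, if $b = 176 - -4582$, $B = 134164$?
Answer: $- \frac{4896541553}{43774} \approx -1.1186 \cdot 10^{5}$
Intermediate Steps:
$b = 4758$ ($b = 176 + 4582 = 4758$)
$-111858 + \frac{b + B}{112611 - 200159} = -111858 + \frac{4758 + 134164}{112611 - 200159} = -111858 + \frac{138922}{-87548} = -111858 + 138922 \left(- \frac{1}{87548}\right) = -111858 - \frac{69461}{43774} = - \frac{4896541553}{43774}$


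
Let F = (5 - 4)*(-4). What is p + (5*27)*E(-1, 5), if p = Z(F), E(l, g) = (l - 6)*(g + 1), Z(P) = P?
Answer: -5674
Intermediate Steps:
F = -4 (F = 1*(-4) = -4)
E(l, g) = (1 + g)*(-6 + l) (E(l, g) = (-6 + l)*(1 + g) = (1 + g)*(-6 + l))
p = -4
p + (5*27)*E(-1, 5) = -4 + (5*27)*(-6 - 1 - 6*5 + 5*(-1)) = -4 + 135*(-6 - 1 - 30 - 5) = -4 + 135*(-42) = -4 - 5670 = -5674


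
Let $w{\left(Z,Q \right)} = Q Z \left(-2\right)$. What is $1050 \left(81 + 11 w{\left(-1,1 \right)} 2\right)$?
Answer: $131250$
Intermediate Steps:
$w{\left(Z,Q \right)} = - 2 Q Z$
$1050 \left(81 + 11 w{\left(-1,1 \right)} 2\right) = 1050 \left(81 + 11 \left(\left(-2\right) 1 \left(-1\right)\right) 2\right) = 1050 \left(81 + 11 \cdot 2 \cdot 2\right) = 1050 \left(81 + 22 \cdot 2\right) = 1050 \left(81 + 44\right) = 1050 \cdot 125 = 131250$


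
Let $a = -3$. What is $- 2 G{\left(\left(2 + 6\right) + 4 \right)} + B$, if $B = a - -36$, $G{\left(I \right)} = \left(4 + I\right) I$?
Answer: $-351$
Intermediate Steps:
$G{\left(I \right)} = I \left(4 + I\right)$
$B = 33$ ($B = -3 - -36 = -3 + 36 = 33$)
$- 2 G{\left(\left(2 + 6\right) + 4 \right)} + B = - 2 \left(\left(2 + 6\right) + 4\right) \left(4 + \left(\left(2 + 6\right) + 4\right)\right) + 33 = - 2 \left(8 + 4\right) \left(4 + \left(8 + 4\right)\right) + 33 = - 2 \cdot 12 \left(4 + 12\right) + 33 = - 2 \cdot 12 \cdot 16 + 33 = \left(-2\right) 192 + 33 = -384 + 33 = -351$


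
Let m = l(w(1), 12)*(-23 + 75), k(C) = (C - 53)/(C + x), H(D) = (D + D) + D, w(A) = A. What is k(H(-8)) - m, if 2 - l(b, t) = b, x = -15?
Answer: -1951/39 ≈ -50.026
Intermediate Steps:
H(D) = 3*D (H(D) = 2*D + D = 3*D)
l(b, t) = 2 - b
k(C) = (-53 + C)/(-15 + C) (k(C) = (C - 53)/(C - 15) = (-53 + C)/(-15 + C))
m = 52 (m = (2 - 1*1)*(-23 + 75) = (2 - 1)*52 = 1*52 = 52)
k(H(-8)) - m = (-53 + 3*(-8))/(-15 + 3*(-8)) - 1*52 = (-53 - 24)/(-15 - 24) - 52 = -77/(-39) - 52 = -1/39*(-77) - 52 = 77/39 - 52 = -1951/39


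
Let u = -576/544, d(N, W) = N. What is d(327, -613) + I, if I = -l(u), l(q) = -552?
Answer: 879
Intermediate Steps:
u = -18/17 (u = -576*1/544 = -18/17 ≈ -1.0588)
I = 552 (I = -1*(-552) = 552)
d(327, -613) + I = 327 + 552 = 879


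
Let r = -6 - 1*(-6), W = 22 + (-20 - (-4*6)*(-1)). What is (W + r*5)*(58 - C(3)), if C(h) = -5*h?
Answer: -1606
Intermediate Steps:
W = -22 (W = 22 + (-20 - (-24)*(-1)) = 22 + (-20 - 1*24) = 22 + (-20 - 24) = 22 - 44 = -22)
r = 0 (r = -6 + 6 = 0)
(W + r*5)*(58 - C(3)) = (-22 + 0*5)*(58 - (-5)*3) = (-22 + 0)*(58 - 1*(-15)) = -22*(58 + 15) = -22*73 = -1606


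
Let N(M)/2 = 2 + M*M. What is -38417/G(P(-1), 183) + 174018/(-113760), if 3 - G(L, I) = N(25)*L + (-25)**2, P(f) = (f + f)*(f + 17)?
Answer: -937089419/374516880 ≈ -2.5021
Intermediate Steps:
N(M) = 4 + 2*M**2 (N(M) = 2*(2 + M*M) = 2*(2 + M**2) = 4 + 2*M**2)
P(f) = 2*f*(17 + f) (P(f) = (2*f)*(17 + f) = 2*f*(17 + f))
G(L, I) = -622 - 1254*L (G(L, I) = 3 - ((4 + 2*25**2)*L + (-25)**2) = 3 - ((4 + 2*625)*L + 625) = 3 - ((4 + 1250)*L + 625) = 3 - (1254*L + 625) = 3 - (625 + 1254*L) = 3 + (-625 - 1254*L) = -622 - 1254*L)
-38417/G(P(-1), 183) + 174018/(-113760) = -38417/(-622 - 2508*(-1)*(17 - 1)) + 174018/(-113760) = -38417/(-622 - 2508*(-1)*16) + 174018*(-1/113760) = -38417/(-622 - 1254*(-32)) - 29003/18960 = -38417/(-622 + 40128) - 29003/18960 = -38417/39506 - 29003/18960 = -937089419/374516880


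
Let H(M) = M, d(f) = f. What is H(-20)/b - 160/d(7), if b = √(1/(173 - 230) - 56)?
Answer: -160/7 + 20*I*√182001/3193 ≈ -22.857 + 2.6722*I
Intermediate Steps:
b = I*√182001/57 (b = √(1/(-57) - 56) = √(-1/57 - 56) = √(-3193/57) = I*√182001/57 ≈ 7.4845*I)
H(-20)/b - 160/d(7) = -20*(-I*√182001/3193) - 160/7 = -(-20)*I*√182001/3193 - 160*⅐ = 20*I*√182001/3193 - 160/7 = -160/7 + 20*I*√182001/3193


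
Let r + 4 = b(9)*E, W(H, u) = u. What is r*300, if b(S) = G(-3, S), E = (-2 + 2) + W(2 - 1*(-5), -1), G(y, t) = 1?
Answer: -1500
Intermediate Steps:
E = -1 (E = (-2 + 2) - 1 = 0 - 1 = -1)
b(S) = 1
r = -5 (r = -4 + 1*(-1) = -4 - 1 = -5)
r*300 = -5*300 = -1500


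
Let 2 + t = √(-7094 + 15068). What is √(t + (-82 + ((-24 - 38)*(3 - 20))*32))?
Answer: √(33644 + 3*√886) ≈ 183.67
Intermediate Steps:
t = -2 + 3*√886 (t = -2 + √(-7094 + 15068) = -2 + √7974 = -2 + 3*√886 ≈ 87.297)
√(t + (-82 + ((-24 - 38)*(3 - 20))*32)) = √((-2 + 3*√886) + (-82 + ((-24 - 38)*(3 - 20))*32)) = √((-2 + 3*√886) + (-82 - 62*(-17)*32)) = √((-2 + 3*√886) + (-82 + 1054*32)) = √((-2 + 3*√886) + (-82 + 33728)) = √((-2 + 3*√886) + 33646) = √(33644 + 3*√886)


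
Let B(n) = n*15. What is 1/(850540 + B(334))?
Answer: 1/855550 ≈ 1.1688e-6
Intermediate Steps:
B(n) = 15*n
1/(850540 + B(334)) = 1/(850540 + 15*334) = 1/(850540 + 5010) = 1/855550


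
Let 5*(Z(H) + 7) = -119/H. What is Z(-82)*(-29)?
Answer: 79779/410 ≈ 194.58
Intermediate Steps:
Z(H) = -7 - 119/(5*H) (Z(H) = -7 + (-119/H)/5 = -7 - 119/(5*H))
Z(-82)*(-29) = (-7 - 119/5/(-82))*(-29) = (-7 - 119/5*(-1/82))*(-29) = (-7 + 119/410)*(-29) = -2751/410*(-29) = 79779/410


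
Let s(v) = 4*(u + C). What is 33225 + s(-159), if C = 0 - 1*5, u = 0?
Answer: 33205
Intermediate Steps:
C = -5 (C = 0 - 5 = -5)
s(v) = -20 (s(v) = 4*(0 - 5) = 4*(-5) = -20)
33225 + s(-159) = 33225 - 20 = 33205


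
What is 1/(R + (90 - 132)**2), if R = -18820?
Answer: -1/17056 ≈ -5.8630e-5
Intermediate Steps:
1/(R + (90 - 132)**2) = 1/(-18820 + (90 - 132)**2) = 1/(-18820 + (-42)**2) = 1/(-18820 + 1764) = 1/(-17056) = -1/17056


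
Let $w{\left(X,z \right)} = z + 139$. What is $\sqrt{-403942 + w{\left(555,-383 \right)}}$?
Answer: $i \sqrt{404186} \approx 635.76 i$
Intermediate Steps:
$w{\left(X,z \right)} = 139 + z$
$\sqrt{-403942 + w{\left(555,-383 \right)}} = \sqrt{-403942 + \left(139 - 383\right)} = \sqrt{-403942 - 244} = \sqrt{-404186} = i \sqrt{404186}$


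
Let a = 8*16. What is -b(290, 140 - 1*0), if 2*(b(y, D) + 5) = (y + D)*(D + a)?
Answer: -57615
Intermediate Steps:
a = 128
b(y, D) = -5 + (128 + D)*(D + y)/2 (b(y, D) = -5 + ((y + D)*(D + 128))/2 = -5 + ((D + y)*(128 + D))/2 = -5 + ((128 + D)*(D + y))/2 = -5 + (128 + D)*(D + y)/2)
-b(290, 140 - 1*0) = -(-5 + (140 - 1*0)²/2 + 64*(140 - 1*0) + 64*290 + (½)*(140 - 1*0)*290) = -(-5 + (140 + 0)²/2 + 64*(140 + 0) + 18560 + (½)*(140 + 0)*290) = -(-5 + (½)*140² + 64*140 + 18560 + (½)*140*290) = -(-5 + (½)*19600 + 8960 + 18560 + 20300) = -(-5 + 9800 + 8960 + 18560 + 20300) = -1*57615 = -57615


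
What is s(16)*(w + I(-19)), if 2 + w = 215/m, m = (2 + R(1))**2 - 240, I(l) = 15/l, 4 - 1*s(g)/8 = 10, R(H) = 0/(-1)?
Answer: 199116/1121 ≈ 177.62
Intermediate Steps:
R(H) = 0 (R(H) = 0*(-1) = 0)
s(g) = -48 (s(g) = 32 - 8*10 = 32 - 80 = -48)
m = -236 (m = (2 + 0)**2 - 240 = 2**2 - 240 = 4 - 240 = -236)
w = -687/236 (w = -2 + 215/(-236) = -2 + 215*(-1/236) = -2 - 215/236 = -687/236 ≈ -2.9110)
s(16)*(w + I(-19)) = -48*(-687/236 + 15/(-19)) = -48*(-687/236 + 15*(-1/19)) = -48*(-687/236 - 15/19) = -48*(-16593/4484) = 199116/1121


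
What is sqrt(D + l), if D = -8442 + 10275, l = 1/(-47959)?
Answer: sqrt(4216020345314)/47959 ≈ 42.814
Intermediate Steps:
l = -1/47959 ≈ -2.0851e-5
D = 1833
sqrt(D + l) = sqrt(1833 - 1/47959) = sqrt(87908846/47959) = sqrt(4216020345314)/47959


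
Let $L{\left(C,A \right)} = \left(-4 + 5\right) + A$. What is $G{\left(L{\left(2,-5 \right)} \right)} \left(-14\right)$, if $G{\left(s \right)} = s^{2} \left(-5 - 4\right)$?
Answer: $2016$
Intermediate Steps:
$L{\left(C,A \right)} = 1 + A$
$G{\left(s \right)} = - 9 s^{2}$ ($G{\left(s \right)} = s^{2} \left(-9\right) = - 9 s^{2}$)
$G{\left(L{\left(2,-5 \right)} \right)} \left(-14\right) = - 9 \left(1 - 5\right)^{2} \left(-14\right) = - 9 \left(-4\right)^{2} \left(-14\right) = \left(-9\right) 16 \left(-14\right) = \left(-144\right) \left(-14\right) = 2016$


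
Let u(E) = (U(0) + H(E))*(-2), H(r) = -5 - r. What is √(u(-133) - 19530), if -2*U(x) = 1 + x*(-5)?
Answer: I*√19785 ≈ 140.66*I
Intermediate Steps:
U(x) = -½ + 5*x/2 (U(x) = -(1 + x*(-5))/2 = -(1 - 5*x)/2 = -½ + 5*x/2)
u(E) = 11 + 2*E (u(E) = ((-½ + (5/2)*0) + (-5 - E))*(-2) = ((-½ + 0) + (-5 - E))*(-2) = (-½ + (-5 - E))*(-2) = (-11/2 - E)*(-2) = 11 + 2*E)
√(u(-133) - 19530) = √((11 + 2*(-133)) - 19530) = √((11 - 266) - 19530) = √(-255 - 19530) = √(-19785) = I*√19785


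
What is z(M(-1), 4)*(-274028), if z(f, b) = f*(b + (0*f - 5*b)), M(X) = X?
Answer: -4384448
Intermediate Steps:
z(f, b) = -4*b*f (z(f, b) = f*(b + (0 - 5*b)) = f*(b - 5*b) = f*(-4*b) = -4*b*f)
z(M(-1), 4)*(-274028) = -4*4*(-1)*(-274028) = 16*(-274028) = -4384448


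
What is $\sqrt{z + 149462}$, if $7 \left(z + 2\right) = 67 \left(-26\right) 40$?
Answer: $\frac{2 \sqrt{1708945}}{7} \approx 373.5$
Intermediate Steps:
$z = - \frac{69694}{7}$ ($z = -2 + \frac{67 \left(-26\right) 40}{7} = -2 + \frac{\left(-1742\right) 40}{7} = -2 + \frac{1}{7} \left(-69680\right) = -2 - \frac{69680}{7} = - \frac{69694}{7} \approx -9956.3$)
$\sqrt{z + 149462} = \sqrt{- \frac{69694}{7} + 149462} = \sqrt{\frac{976540}{7}} = \frac{2 \sqrt{1708945}}{7}$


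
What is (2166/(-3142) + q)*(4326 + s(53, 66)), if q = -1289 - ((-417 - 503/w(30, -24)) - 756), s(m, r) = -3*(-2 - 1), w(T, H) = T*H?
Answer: -38373389077/75408 ≈ -5.0888e+5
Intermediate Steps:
w(T, H) = H*T
s(m, r) = 9 (s(m, r) = -3*(-3) = 9)
q = -84023/720 (q = -1289 - ((-417 - 503/((-24*30))) - 756) = -1289 - ((-417 - 503/(-720)) - 756) = -1289 - ((-417 - 503*(-1/720)) - 756) = -1289 - ((-417 + 503/720) - 756) = -1289 - (-299737/720 - 756) = -1289 - 1*(-844057/720) = -1289 + 844057/720 = -84023/720 ≈ -116.70)
(2166/(-3142) + q)*(4326 + s(53, 66)) = (2166/(-3142) - 84023/720)*(4326 + 9) = (2166*(-1/3142) - 84023/720)*4335 = (-1083/1571 - 84023/720)*4335 = -132779893/1131120*4335 = -38373389077/75408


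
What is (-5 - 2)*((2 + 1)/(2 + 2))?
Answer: -21/4 ≈ -5.2500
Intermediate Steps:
(-5 - 2)*((2 + 1)/(2 + 2)) = -21/4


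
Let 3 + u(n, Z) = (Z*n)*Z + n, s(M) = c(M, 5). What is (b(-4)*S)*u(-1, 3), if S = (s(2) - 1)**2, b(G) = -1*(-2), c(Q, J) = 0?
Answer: -26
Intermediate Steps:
s(M) = 0
u(n, Z) = -3 + n + n*Z**2 (u(n, Z) = -3 + ((Z*n)*Z + n) = -3 + (n*Z**2 + n) = -3 + (n + n*Z**2) = -3 + n + n*Z**2)
b(G) = 2
S = 1 (S = (0 - 1)**2 = (-1)**2 = 1)
(b(-4)*S)*u(-1, 3) = (2*1)*(-3 - 1 - 1*3**2) = 2*(-3 - 1 - 1*9) = 2*(-3 - 1 - 9) = 2*(-13) = -26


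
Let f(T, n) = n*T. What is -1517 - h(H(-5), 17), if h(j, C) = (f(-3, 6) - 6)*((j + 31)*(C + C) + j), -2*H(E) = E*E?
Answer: 13279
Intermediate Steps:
H(E) = -E²/2 (H(E) = -E*E/2 = -E²/2)
f(T, n) = T*n
h(j, C) = -24*j - 48*C*(31 + j) (h(j, C) = (-3*6 - 6)*((j + 31)*(C + C) + j) = (-18 - 6)*((31 + j)*(2*C) + j) = -24*(2*C*(31 + j) + j) = -24*(j + 2*C*(31 + j)) = -24*j - 48*C*(31 + j))
-1517 - h(H(-5), 17) = -1517 - (-1488*17 - (-12)*(-5)² - 48*17*(-½*(-5)²)) = -1517 - (-25296 - (-12)*25 - 48*17*(-½*25)) = -1517 - (-25296 - 24*(-25/2) - 48*17*(-25/2)) = -1517 - (-25296 + 300 + 10200) = -1517 - 1*(-14796) = -1517 + 14796 = 13279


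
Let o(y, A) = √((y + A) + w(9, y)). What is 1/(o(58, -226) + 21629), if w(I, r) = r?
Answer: 21629/467813751 - I*√110/467813751 ≈ 4.6234e-5 - 2.2419e-8*I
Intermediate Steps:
o(y, A) = √(A + 2*y) (o(y, A) = √((y + A) + y) = √((A + y) + y) = √(A + 2*y))
1/(o(58, -226) + 21629) = 1/(√(-226 + 2*58) + 21629) = 1/(√(-226 + 116) + 21629) = 1/(√(-110) + 21629) = 1/(I*√110 + 21629) = 1/(21629 + I*√110)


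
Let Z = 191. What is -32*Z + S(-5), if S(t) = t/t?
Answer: -6111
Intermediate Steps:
S(t) = 1
-32*Z + S(-5) = -32*191 + 1 = -6112 + 1 = -6111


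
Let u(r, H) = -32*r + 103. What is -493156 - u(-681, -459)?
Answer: -515051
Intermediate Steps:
u(r, H) = 103 - 32*r
-493156 - u(-681, -459) = -493156 - (103 - 32*(-681)) = -493156 - (103 + 21792) = -493156 - 1*21895 = -493156 - 21895 = -515051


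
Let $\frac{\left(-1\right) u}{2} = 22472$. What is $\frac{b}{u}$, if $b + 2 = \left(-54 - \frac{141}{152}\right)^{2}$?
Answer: $- \frac{69659593}{1038386176} \approx -0.067084$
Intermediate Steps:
$b = \frac{69659593}{23104}$ ($b = -2 + \left(-54 - \frac{141}{152}\right)^{2} = -2 + \left(- \frac{8349}{152}\right)^{2} = -2 + \frac{69705801}{23104} = \frac{69659593}{23104} \approx 3015.0$)
$u = -44944$ ($u = \left(-2\right) 22472 = -44944$)
$\frac{b}{u} = \frac{69659593}{23104 \left(-44944\right)} = \frac{69659593}{23104} \left(- \frac{1}{44944}\right) = - \frac{69659593}{1038386176}$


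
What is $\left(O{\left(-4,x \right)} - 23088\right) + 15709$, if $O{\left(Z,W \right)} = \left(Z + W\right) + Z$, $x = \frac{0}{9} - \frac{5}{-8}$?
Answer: $- \frac{59091}{8} \approx -7386.4$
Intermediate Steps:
$x = \frac{5}{8}$ ($x = 0 \cdot \frac{1}{9} - - \frac{5}{8} = 0 + \frac{5}{8} = \frac{5}{8} \approx 0.625$)
$O{\left(Z,W \right)} = W + 2 Z$ ($O{\left(Z,W \right)} = \left(W + Z\right) + Z = W + 2 Z$)
$\left(O{\left(-4,x \right)} - 23088\right) + 15709 = \left(\left(\frac{5}{8} + 2 \left(-4\right)\right) - 23088\right) + 15709 = \left(\left(\frac{5}{8} - 8\right) - 23088\right) + 15709 = \left(- \frac{59}{8} - 23088\right) + 15709 = - \frac{184763}{8} + 15709 = - \frac{59091}{8}$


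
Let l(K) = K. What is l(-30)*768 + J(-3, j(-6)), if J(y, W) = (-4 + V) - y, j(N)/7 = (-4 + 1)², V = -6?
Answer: -23047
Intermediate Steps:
j(N) = 63 (j(N) = 7*(-4 + 1)² = 7*(-3)² = 7*9 = 63)
J(y, W) = -10 - y (J(y, W) = (-4 - 6) - y = -10 - y)
l(-30)*768 + J(-3, j(-6)) = -30*768 + (-10 - 1*(-3)) = -23040 + (-10 + 3) = -23040 - 7 = -23047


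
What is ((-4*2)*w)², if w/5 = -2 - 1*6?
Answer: 102400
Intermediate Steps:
w = -40 (w = 5*(-2 - 1*6) = 5*(-2 - 6) = 5*(-8) = -40)
((-4*2)*w)² = (-4*2*(-40))² = (-8*(-40))² = 320² = 102400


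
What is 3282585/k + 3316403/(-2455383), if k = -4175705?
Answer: -4381664798834/2050591014003 ≈ -2.1368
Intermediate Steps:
3282585/k + 3316403/(-2455383) = 3282585/(-4175705) + 3316403/(-2455383) = 3282585*(-1/4175705) + 3316403*(-1/2455383) = -656517/835141 - 3316403/2455383 = -4381664798834/2050591014003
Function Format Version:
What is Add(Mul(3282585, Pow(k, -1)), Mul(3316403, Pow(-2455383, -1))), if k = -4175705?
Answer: Rational(-4381664798834, 2050591014003) ≈ -2.1368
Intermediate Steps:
Add(Mul(3282585, Pow(k, -1)), Mul(3316403, Pow(-2455383, -1))) = Add(Mul(3282585, Pow(-4175705, -1)), Mul(3316403, Pow(-2455383, -1))) = Add(Mul(3282585, Rational(-1, 4175705)), Mul(3316403, Rational(-1, 2455383))) = Add(Rational(-656517, 835141), Rational(-3316403, 2455383)) = Rational(-4381664798834, 2050591014003)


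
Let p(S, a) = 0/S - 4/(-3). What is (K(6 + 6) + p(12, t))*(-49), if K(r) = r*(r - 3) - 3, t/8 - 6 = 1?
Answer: -15631/3 ≈ -5210.3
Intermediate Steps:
t = 56 (t = 48 + 8*1 = 48 + 8 = 56)
p(S, a) = 4/3 (p(S, a) = 0 - 4*(-⅓) = 0 + 4/3 = 4/3)
K(r) = -3 + r*(-3 + r) (K(r) = r*(-3 + r) - 3 = -3 + r*(-3 + r))
(K(6 + 6) + p(12, t))*(-49) = ((-3 + (6 + 6)² - 3*(6 + 6)) + 4/3)*(-49) = ((-3 + 12² - 3*12) + 4/3)*(-49) = ((-3 + 144 - 36) + 4/3)*(-49) = (105 + 4/3)*(-49) = (319/3)*(-49) = -15631/3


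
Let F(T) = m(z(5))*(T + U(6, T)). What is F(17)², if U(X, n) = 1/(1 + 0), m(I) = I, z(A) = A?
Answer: 8100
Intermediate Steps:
U(X, n) = 1 (U(X, n) = 1/1 = 1)
F(T) = 5 + 5*T (F(T) = 5*(T + 1) = 5*(1 + T) = 5 + 5*T)
F(17)² = (5 + 5*17)² = (5 + 85)² = 90² = 8100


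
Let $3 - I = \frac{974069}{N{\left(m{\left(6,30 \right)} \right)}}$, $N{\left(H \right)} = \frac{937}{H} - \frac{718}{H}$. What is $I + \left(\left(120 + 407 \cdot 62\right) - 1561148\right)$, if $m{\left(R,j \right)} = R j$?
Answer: $- \frac{170556883}{73} \approx -2.3364 \cdot 10^{6}$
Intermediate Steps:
$N{\left(H \right)} = \frac{219}{H}$
$I = - \frac{58443921}{73}$ ($I = 3 - \frac{974069}{219 \frac{1}{6 \cdot 30}} = 3 - \frac{974069}{219 \cdot \frac{1}{180}} = 3 - \frac{974069}{\frac{73}{60}} = 3 - 974069 \cdot \frac{60}{73} = 3 - \frac{58444140}{73} = - \frac{58443921}{73} \approx -8.006 \cdot 10^{5}$)
$I + \left(\left(120 + 407 \cdot 62\right) - 1561148\right) = - \frac{58443921}{73} + \left(\left(120 + 407 \cdot 62\right) - 1561148\right) = - \frac{58443921}{73} + \left(\left(120 + 25234\right) - 1561148\right) = - \frac{58443921}{73} + \left(25354 - 1561148\right) = - \frac{58443921}{73} - 1535794 = - \frac{170556883}{73}$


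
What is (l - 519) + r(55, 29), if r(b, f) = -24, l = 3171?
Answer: 2628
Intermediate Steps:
(l - 519) + r(55, 29) = (3171 - 519) - 24 = 2652 - 24 = 2628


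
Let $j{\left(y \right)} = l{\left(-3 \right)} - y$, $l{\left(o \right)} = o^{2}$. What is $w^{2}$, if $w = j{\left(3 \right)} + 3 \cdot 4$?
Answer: $324$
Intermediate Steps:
$j{\left(y \right)} = 9 - y$ ($j{\left(y \right)} = \left(-3\right)^{2} - y = 9 - y$)
$w = 18$ ($w = \left(9 - 3\right) + 3 \cdot 4 = \left(9 - 3\right) + 12 = 6 + 12 = 18$)
$w^{2} = 18^{2} = 324$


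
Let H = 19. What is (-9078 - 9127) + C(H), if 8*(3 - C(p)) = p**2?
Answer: -145977/8 ≈ -18247.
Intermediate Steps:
C(p) = 3 - p**2/8
(-9078 - 9127) + C(H) = (-9078 - 9127) + (3 - 1/8*19**2) = -18205 + (3 - 1/8*361) = -18205 + (3 - 361/8) = -18205 - 337/8 = -145977/8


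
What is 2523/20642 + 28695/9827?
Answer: 617115711/202848934 ≈ 3.0422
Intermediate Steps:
2523/20642 + 28695/9827 = 617115711/202848934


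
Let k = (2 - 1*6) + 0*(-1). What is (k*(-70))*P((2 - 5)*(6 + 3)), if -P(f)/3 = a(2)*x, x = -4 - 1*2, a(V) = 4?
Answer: 20160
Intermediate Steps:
x = -6 (x = -4 - 2 = -6)
k = -4 (k = (2 - 6) + 0 = -4 + 0 = -4)
P(f) = 72 (P(f) = -12*(-6) = -3*(-24) = 72)
(k*(-70))*P((2 - 5)*(6 + 3)) = -4*(-70)*72 = 280*72 = 20160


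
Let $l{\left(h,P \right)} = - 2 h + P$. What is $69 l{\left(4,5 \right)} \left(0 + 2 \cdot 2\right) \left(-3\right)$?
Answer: $2484$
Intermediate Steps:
$l{\left(h,P \right)} = P - 2 h$
$69 l{\left(4,5 \right)} \left(0 + 2 \cdot 2\right) \left(-3\right) = 69 \left(5 - 8\right) \left(0 + 2 \cdot 2\right) \left(-3\right) = 69 \left(5 - 8\right) \left(0 + 4\right) \left(-3\right) = 69 \left(-3\right) 4 \left(-3\right) = \left(-207\right) \left(-12\right) = 2484$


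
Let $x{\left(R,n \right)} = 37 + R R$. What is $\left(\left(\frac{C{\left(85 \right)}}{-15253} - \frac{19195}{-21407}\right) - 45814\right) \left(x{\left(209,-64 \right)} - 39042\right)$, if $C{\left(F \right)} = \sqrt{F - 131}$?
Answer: $- \frac{4585851877628}{21407} - \frac{668 i \sqrt{46}}{2179} \approx -2.1422 \cdot 10^{8} - 2.0792 i$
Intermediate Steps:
$x{\left(R,n \right)} = 37 + R^{2}$
$C{\left(F \right)} = \sqrt{-131 + F}$ ($C{\left(F \right)} = \sqrt{F - 131} = \sqrt{-131 + F}$)
$\left(\left(\frac{C{\left(85 \right)}}{-15253} - \frac{19195}{-21407}\right) - 45814\right) \left(x{\left(209,-64 \right)} - 39042\right) = \left(\left(\frac{\sqrt{-131 + 85}}{-15253} - \frac{19195}{-21407}\right) - 45814\right) \left(\left(37 + 209^{2}\right) - 39042\right) = \left(\left(\sqrt{-46} \left(- \frac{1}{15253}\right) - - \frac{19195}{21407}\right) - 45814\right) \left(\left(37 + 43681\right) - 39042\right) = \left(\left(i \sqrt{46} \left(- \frac{1}{15253}\right) + \frac{19195}{21407}\right) - 45814\right) \left(43718 - 39042\right) = \left(\left(- \frac{i \sqrt{46}}{15253} + \frac{19195}{21407}\right) - 45814\right) 4676 = \left(\left(\frac{19195}{21407} - \frac{i \sqrt{46}}{15253}\right) - 45814\right) 4676 = \left(- \frac{980721103}{21407} - \frac{i \sqrt{46}}{15253}\right) 4676 = - \frac{4585851877628}{21407} - \frac{668 i \sqrt{46}}{2179}$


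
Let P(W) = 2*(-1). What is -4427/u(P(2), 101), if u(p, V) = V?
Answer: -4427/101 ≈ -43.832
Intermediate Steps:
P(W) = -2
-4427/u(P(2), 101) = -4427/101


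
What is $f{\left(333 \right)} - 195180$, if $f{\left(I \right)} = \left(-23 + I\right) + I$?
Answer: $-194537$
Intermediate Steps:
$f{\left(I \right)} = -23 + 2 I$
$f{\left(333 \right)} - 195180 = \left(-23 + 2 \cdot 333\right) - 195180 = \left(-23 + 666\right) - 195180 = 643 - 195180 = -194537$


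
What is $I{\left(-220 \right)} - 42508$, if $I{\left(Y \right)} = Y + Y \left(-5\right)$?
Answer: $-41628$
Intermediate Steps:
$I{\left(Y \right)} = - 4 Y$ ($I{\left(Y \right)} = Y - 5 Y = - 4 Y$)
$I{\left(-220 \right)} - 42508 = \left(-4\right) \left(-220\right) - 42508 = 880 - 42508 = -41628$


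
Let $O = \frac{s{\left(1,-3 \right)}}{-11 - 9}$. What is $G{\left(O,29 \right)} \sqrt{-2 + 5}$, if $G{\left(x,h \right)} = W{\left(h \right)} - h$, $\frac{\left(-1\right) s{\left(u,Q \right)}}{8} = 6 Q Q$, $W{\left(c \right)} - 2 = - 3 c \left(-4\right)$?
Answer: $321 \sqrt{3} \approx 555.99$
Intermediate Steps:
$W{\left(c \right)} = 2 + 12 c$ ($W{\left(c \right)} = 2 + - 3 c \left(-4\right) = 2 + 12 c$)
$s{\left(u,Q \right)} = - 48 Q^{2}$ ($s{\left(u,Q \right)} = - 8 \cdot 6 Q Q = - 8 \cdot 6 Q^{2} = - 48 Q^{2}$)
$O = \frac{108}{5}$ ($O = \frac{\left(-48\right) \left(-3\right)^{2}}{-11 - 9} = \frac{\left(-48\right) 9}{-20} = \left(-432\right) \left(- \frac{1}{20}\right) = \frac{108}{5} \approx 21.6$)
$G{\left(x,h \right)} = 2 + 11 h$ ($G{\left(x,h \right)} = \left(2 + 12 h\right) - h = 2 + 11 h$)
$G{\left(O,29 \right)} \sqrt{-2 + 5} = \left(2 + 11 \cdot 29\right) \sqrt{-2 + 5} = \left(2 + 319\right) \sqrt{3} = 321 \sqrt{3}$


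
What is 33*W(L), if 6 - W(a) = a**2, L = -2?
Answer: 66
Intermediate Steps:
W(a) = 6 - a**2
33*W(L) = 33*(6 - 1*(-2)**2) = 33*(6 - 1*4) = 33*(6 - 4) = 33*2 = 66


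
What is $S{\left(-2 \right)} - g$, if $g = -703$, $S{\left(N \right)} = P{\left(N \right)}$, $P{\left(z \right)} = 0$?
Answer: $703$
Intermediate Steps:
$S{\left(N \right)} = 0$
$S{\left(-2 \right)} - g = 0 - -703 = 0 + 703 = 703$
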